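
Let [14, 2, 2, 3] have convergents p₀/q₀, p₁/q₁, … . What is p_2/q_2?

72/5

Using pₖ = aₖpₖ₋₁ + pₖ₋₂, qₖ = aₖqₖ₋₁ + qₖ₋₂ (with p₋₁=1, p₋₂=0, q₋₁=0, q₋₂=1):
  k=0: a=14, p=14, q=1
  k=1: a=2, p=29, q=2
  k=2: a=2, p=72, q=5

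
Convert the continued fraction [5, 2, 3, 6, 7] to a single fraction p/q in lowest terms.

Using pₖ = aₖpₖ₋₁ + pₖ₋₂ and qₖ = aₖqₖ₋₁ + qₖ₋₂:
  k=0: a=5, p=5, q=1
  k=1: a=2, p=11, q=2
  k=2: a=3, p=38, q=7
  k=3: a=6, p=239, q=44
  k=4: a=7, p=1711, q=315

1711/315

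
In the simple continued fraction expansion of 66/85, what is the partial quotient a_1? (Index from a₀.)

1

66 = 0·85 + 66   →  a_0 = 0
85 = 1·66 + 19   →  a_1 = 1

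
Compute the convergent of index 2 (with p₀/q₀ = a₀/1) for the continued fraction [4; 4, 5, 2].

89/21

Using pₖ = aₖpₖ₋₁ + pₖ₋₂, qₖ = aₖqₖ₋₁ + qₖ₋₂ (with p₋₁=1, p₋₂=0, q₋₁=0, q₋₂=1):
  k=0: a=4, p=4, q=1
  k=1: a=4, p=17, q=4
  k=2: a=5, p=89, q=21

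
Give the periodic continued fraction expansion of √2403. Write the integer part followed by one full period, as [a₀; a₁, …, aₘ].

[49; 49, 98]

a₀ = ⌊√2403⌋ = 49.
With m₀=0, d₀=1 and mₖ₊₁ = dₖaₖ − mₖ, dₖ₊₁ = (n − mₖ₊₁²)/dₖ, aₖ₊₁ = ⌊(a₀+mₖ₊₁)/dₖ₊₁⌋:
  k=1: m=49, d=2, a=49
  k=2: m=49, d=1, a=98
d=1 and a=2a₀=98 at k=2, so the next step gives (m, d) = (49, 2) again — its k=1 value — and the period has length 2.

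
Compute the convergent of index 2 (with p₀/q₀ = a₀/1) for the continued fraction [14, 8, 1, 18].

Using pₖ = aₖpₖ₋₁ + pₖ₋₂, qₖ = aₖqₖ₋₁ + qₖ₋₂ (with p₋₁=1, p₋₂=0, q₋₁=0, q₋₂=1):
  k=0: a=14, p=14, q=1
  k=1: a=8, p=113, q=8
  k=2: a=1, p=127, q=9

127/9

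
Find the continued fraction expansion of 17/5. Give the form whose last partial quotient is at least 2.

[3; 2, 2]

17 = 3*5 + 2
5 = 2*2 + 1
2 = 2*1 + 0  (stop)
So 17/5 = [3; 2, 2].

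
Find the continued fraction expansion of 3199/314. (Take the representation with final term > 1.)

[10; 5, 3, 9, 2]

3199 = 10*314 + 59
314 = 5*59 + 19
59 = 3*19 + 2
19 = 9*2 + 1
2 = 2*1 + 0  (stop)
So 3199/314 = [10; 5, 3, 9, 2].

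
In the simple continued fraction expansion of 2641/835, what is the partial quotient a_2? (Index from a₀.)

7

2641 = 3·835 + 136   →  a_0 = 3
835 = 6·136 + 19   →  a_1 = 6
136 = 7·19 + 3   →  a_2 = 7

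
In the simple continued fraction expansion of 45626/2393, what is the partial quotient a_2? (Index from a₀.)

19

45626 = 19·2393 + 159   →  a_0 = 19
2393 = 15·159 + 8   →  a_1 = 15
159 = 19·8 + 7   →  a_2 = 19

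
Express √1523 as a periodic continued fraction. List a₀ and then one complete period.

[39; 39, 78]

a₀ = ⌊√1523⌋ = 39.
With m₀=0, d₀=1 and mₖ₊₁ = dₖaₖ − mₖ, dₖ₊₁ = (n − mₖ₊₁²)/dₖ, aₖ₊₁ = ⌊(a₀+mₖ₊₁)/dₖ₊₁⌋:
  k=1: m=39, d=2, a=39
  k=2: m=39, d=1, a=78
d=1 and a=2a₀=78 at k=2, so the next step gives (m, d) = (39, 2) again — its k=1 value — and the period has length 2.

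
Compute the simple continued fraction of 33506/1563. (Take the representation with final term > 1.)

[21; 2, 3, 2, 7, 13]

33506 = 21×1563 + 683
1563 = 2×683 + 197
683 = 3×197 + 92
197 = 2×92 + 13
92 = 7×13 + 1
13 = 13×1 + 0  (stop)
So 33506/1563 = [21; 2, 3, 2, 7, 13].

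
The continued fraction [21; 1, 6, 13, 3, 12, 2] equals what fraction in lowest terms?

158672/7259

Fold from the inside: start with 2/1.
  12 + 1/2 = 25/2
  3 + 2/25 = 77/25
  13 + 25/77 = 1026/77
  6 + 77/1026 = 6233/1026
  1 + 1026/6233 = 7259/6233
  21 + 6233/7259 = 158672/7259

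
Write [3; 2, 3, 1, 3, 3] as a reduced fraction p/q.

Using pₖ = aₖpₖ₋₁ + pₖ₋₂ and qₖ = aₖqₖ₋₁ + qₖ₋₂:
  k=0: a=3, p=3, q=1
  k=1: a=2, p=7, q=2
  k=2: a=3, p=24, q=7
  k=3: a=1, p=31, q=9
  k=4: a=3, p=117, q=34
  k=5: a=3, p=382, q=111

382/111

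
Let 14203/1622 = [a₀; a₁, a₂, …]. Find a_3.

14203 = 8·1622 + 1227   →  a_0 = 8
1622 = 1·1227 + 395   →  a_1 = 1
1227 = 3·395 + 42   →  a_2 = 3
395 = 9·42 + 17   →  a_3 = 9

9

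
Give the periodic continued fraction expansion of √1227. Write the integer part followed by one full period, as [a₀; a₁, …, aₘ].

[35; 35, 70]

a₀ = ⌊√1227⌋ = 35.
With m₀=0, d₀=1 and mₖ₊₁ = dₖaₖ − mₖ, dₖ₊₁ = (n − mₖ₊₁²)/dₖ, aₖ₊₁ = ⌊(a₀+mₖ₊₁)/dₖ₊₁⌋:
  k=1: m=35, d=2, a=35
  k=2: m=35, d=1, a=70
d=1 and a=2a₀=70 at k=2, so the next step gives (m, d) = (35, 2) again — its k=1 value — and the period has length 2.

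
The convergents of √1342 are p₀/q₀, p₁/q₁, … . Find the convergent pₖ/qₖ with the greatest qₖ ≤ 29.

√1342 = [36; 1, 1, 1, 2, 1, 1, 1, 72, …] (period length 8).
Convergents:
  p_0/q_0 = 36/1
  p_1/q_1 = 37/1
  p_2/q_2 = 73/2
  p_3/q_3 = 110/3
  p_4/q_4 = 293/8
  p_5/q_5 = 403/11
  p_6/q_6 = 696/19
  p_7/q_7 = 1099/30
q_6 = 19 ≤ 29 < 30 = q_7, so the answer is 696/19.

696/19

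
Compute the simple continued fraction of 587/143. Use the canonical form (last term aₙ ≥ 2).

587 = 4·143 + 15
143 = 9·15 + 8
15 = 1·8 + 7
8 = 1·7 + 1
7 = 7·1 + 0  (stop)
So 587/143 = [4; 9, 1, 1, 7].

[4; 9, 1, 1, 7]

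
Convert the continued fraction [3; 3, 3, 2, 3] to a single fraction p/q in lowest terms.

Fold from the inside: start with 3/1.
  2 + 1/3 = 7/3
  3 + 3/7 = 24/7
  3 + 7/24 = 79/24
  3 + 24/79 = 261/79

261/79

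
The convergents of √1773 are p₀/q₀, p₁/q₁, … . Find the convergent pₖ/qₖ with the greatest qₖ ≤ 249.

10232/243

√1773 = [42; 9, 2, 1, 8, 1, 2, 9, 84, …] (period length 8).
Convergents:
  p_0/q_0 = 42/1
  p_1/q_1 = 379/9
  p_2/q_2 = 800/19
  p_3/q_3 = 1179/28
  p_4/q_4 = 10232/243
  p_5/q_5 = 11411/271
q_4 = 243 ≤ 249 < 271 = q_5, so the answer is 10232/243.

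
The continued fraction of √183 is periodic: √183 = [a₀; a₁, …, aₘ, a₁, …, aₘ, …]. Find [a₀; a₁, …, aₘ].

[13; 1, 1, 8, 1, 1, 26]

a₀ = ⌊√183⌋ = 13.
With m₀=0, d₀=1 and mₖ₊₁ = dₖaₖ − mₖ, dₖ₊₁ = (n − mₖ₊₁²)/dₖ, aₖ₊₁ = ⌊(a₀+mₖ₊₁)/dₖ₊₁⌋:
  k=1: m=13, d=14, a=1
  k=2: m=1, d=13, a=1
  k=3: m=12, d=3, a=8
  k=4: m=12, d=13, a=1
  k=5: m=1, d=14, a=1
  k=6: m=13, d=1, a=26
d=1 and a=2a₀=26 at k=6, so the next step gives (m, d) = (13, 14) again — its k=1 value — and the period has length 6.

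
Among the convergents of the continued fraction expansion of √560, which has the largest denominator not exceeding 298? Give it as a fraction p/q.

√560 = [23; 1, 1, 1, 46, …] (period length 4).
Convergents:
  p_0/q_0 = 23/1
  p_1/q_1 = 24/1
  p_2/q_2 = 47/2
  p_3/q_3 = 71/3
  p_4/q_4 = 3313/140
  p_5/q_5 = 3384/143
  p_6/q_6 = 6697/283
  p_7/q_7 = 10081/426
q_6 = 283 ≤ 298 < 426 = q_7, so the answer is 6697/283.

6697/283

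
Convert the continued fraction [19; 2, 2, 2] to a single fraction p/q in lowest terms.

233/12

Using pₖ = aₖpₖ₋₁ + pₖ₋₂ and qₖ = aₖqₖ₋₁ + qₖ₋₂:
  k=0: a=19, p=19, q=1
  k=1: a=2, p=39, q=2
  k=2: a=2, p=97, q=5
  k=3: a=2, p=233, q=12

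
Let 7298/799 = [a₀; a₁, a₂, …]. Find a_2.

7298 = 9·799 + 107   →  a_0 = 9
799 = 7·107 + 50   →  a_1 = 7
107 = 2·50 + 7   →  a_2 = 2

2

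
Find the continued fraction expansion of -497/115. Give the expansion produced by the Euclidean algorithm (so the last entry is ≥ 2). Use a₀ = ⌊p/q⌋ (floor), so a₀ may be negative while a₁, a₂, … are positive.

-497 = -5*115 + 78
115 = 1*78 + 37
78 = 2*37 + 4
37 = 9*4 + 1
4 = 4*1 + 0  (stop)
So -497/115 = [-5; 1, 2, 9, 4].

[-5; 1, 2, 9, 4]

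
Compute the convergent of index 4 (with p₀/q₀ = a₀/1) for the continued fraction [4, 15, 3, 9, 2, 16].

3675/904

Using pₖ = aₖpₖ₋₁ + pₖ₋₂, qₖ = aₖqₖ₋₁ + qₖ₋₂ (with p₋₁=1, p₋₂=0, q₋₁=0, q₋₂=1):
  k=0: a=4, p=4, q=1
  k=1: a=15, p=61, q=15
  k=2: a=3, p=187, q=46
  k=3: a=9, p=1744, q=429
  k=4: a=2, p=3675, q=904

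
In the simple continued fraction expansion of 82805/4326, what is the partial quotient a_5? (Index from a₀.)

1

82805 = 19·4326 + 611   →  a_0 = 19
4326 = 7·611 + 49   →  a_1 = 7
611 = 12·49 + 23   →  a_2 = 12
49 = 2·23 + 3   →  a_3 = 2
23 = 7·3 + 2   →  a_4 = 7
3 = 1·2 + 1   →  a_5 = 1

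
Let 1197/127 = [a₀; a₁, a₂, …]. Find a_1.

1197 = 9·127 + 54   →  a_0 = 9
127 = 2·54 + 19   →  a_1 = 2

2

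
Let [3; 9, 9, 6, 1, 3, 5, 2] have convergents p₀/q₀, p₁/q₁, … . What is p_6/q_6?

Using pₖ = aₖpₖ₋₁ + pₖ₋₂, qₖ = aₖqₖ₋₁ + qₖ₋₂ (with p₋₁=1, p₋₂=0, q₋₁=0, q₋₂=1):
  k=0: a=3, p=3, q=1
  k=1: a=9, p=28, q=9
  k=2: a=9, p=255, q=82
  k=3: a=6, p=1558, q=501
  k=4: a=1, p=1813, q=583
  k=5: a=3, p=6997, q=2250
  k=6: a=5, p=36798, q=11833

36798/11833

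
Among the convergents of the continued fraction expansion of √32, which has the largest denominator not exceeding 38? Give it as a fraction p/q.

198/35

√32 = [5; 1, 1, 1, 10, …] (period length 4).
Convergents:
  p_0/q_0 = 5/1
  p_1/q_1 = 6/1
  p_2/q_2 = 11/2
  p_3/q_3 = 17/3
  p_4/q_4 = 181/32
  p_5/q_5 = 198/35
  p_6/q_6 = 379/67
q_5 = 35 ≤ 38 < 67 = q_6, so the answer is 198/35.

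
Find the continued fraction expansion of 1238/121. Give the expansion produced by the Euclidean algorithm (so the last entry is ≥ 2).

1238 = 10×121 + 28
121 = 4×28 + 9
28 = 3×9 + 1
9 = 9×1 + 0  (stop)
So 1238/121 = [10; 4, 3, 9].

[10; 4, 3, 9]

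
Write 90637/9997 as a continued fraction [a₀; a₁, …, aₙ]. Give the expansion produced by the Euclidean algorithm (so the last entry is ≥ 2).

90637 = 9×9997 + 664
9997 = 15×664 + 37
664 = 17×37 + 35
37 = 1×35 + 2
35 = 17×2 + 1
2 = 2×1 + 0  (stop)
So 90637/9997 = [9; 15, 17, 1, 17, 2].

[9; 15, 17, 1, 17, 2]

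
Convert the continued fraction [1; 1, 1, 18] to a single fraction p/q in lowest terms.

Using pₖ = aₖpₖ₋₁ + pₖ₋₂ and qₖ = aₖqₖ₋₁ + qₖ₋₂:
  k=0: a=1, p=1, q=1
  k=1: a=1, p=2, q=1
  k=2: a=1, p=3, q=2
  k=3: a=18, p=56, q=37

56/37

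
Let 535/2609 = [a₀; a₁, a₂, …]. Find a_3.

535 = 0·2609 + 535   →  a_0 = 0
2609 = 4·535 + 469   →  a_1 = 4
535 = 1·469 + 66   →  a_2 = 1
469 = 7·66 + 7   →  a_3 = 7

7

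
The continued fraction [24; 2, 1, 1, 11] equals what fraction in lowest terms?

Fold from the inside: start with 11/1.
  1 + 1/11 = 12/11
  1 + 11/12 = 23/12
  2 + 12/23 = 58/23
  24 + 23/58 = 1415/58

1415/58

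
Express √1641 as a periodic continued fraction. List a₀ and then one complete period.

[40; 1, 1, 26, 1, 1, 80]

a₀ = ⌊√1641⌋ = 40.
With m₀=0, d₀=1 and mₖ₊₁ = dₖaₖ − mₖ, dₖ₊₁ = (n − mₖ₊₁²)/dₖ, aₖ₊₁ = ⌊(a₀+mₖ₊₁)/dₖ₊₁⌋:
  k=1: m=40, d=41, a=1
  k=2: m=1, d=40, a=1
  k=3: m=39, d=3, a=26
  k=4: m=39, d=40, a=1
  k=5: m=1, d=41, a=1
  k=6: m=40, d=1, a=80
d=1 and a=2a₀=80 at k=6, so the next step gives (m, d) = (40, 41) again — its k=1 value — and the period has length 6.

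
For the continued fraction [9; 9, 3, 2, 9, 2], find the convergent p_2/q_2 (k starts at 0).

255/28

Using pₖ = aₖpₖ₋₁ + pₖ₋₂, qₖ = aₖqₖ₋₁ + qₖ₋₂ (with p₋₁=1, p₋₂=0, q₋₁=0, q₋₂=1):
  k=0: a=9, p=9, q=1
  k=1: a=9, p=82, q=9
  k=2: a=3, p=255, q=28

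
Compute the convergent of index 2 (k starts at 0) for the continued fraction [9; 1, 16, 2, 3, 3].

169/17

Using pₖ = aₖpₖ₋₁ + pₖ₋₂, qₖ = aₖqₖ₋₁ + qₖ₋₂ (with p₋₁=1, p₋₂=0, q₋₁=0, q₋₂=1):
  k=0: a=9, p=9, q=1
  k=1: a=1, p=10, q=1
  k=2: a=16, p=169, q=17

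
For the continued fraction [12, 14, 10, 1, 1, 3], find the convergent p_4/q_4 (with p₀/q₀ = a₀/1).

Using pₖ = aₖpₖ₋₁ + pₖ₋₂, qₖ = aₖqₖ₋₁ + qₖ₋₂ (with p₋₁=1, p₋₂=0, q₋₁=0, q₋₂=1):
  k=0: a=12, p=12, q=1
  k=1: a=14, p=169, q=14
  k=2: a=10, p=1702, q=141
  k=3: a=1, p=1871, q=155
  k=4: a=1, p=3573, q=296

3573/296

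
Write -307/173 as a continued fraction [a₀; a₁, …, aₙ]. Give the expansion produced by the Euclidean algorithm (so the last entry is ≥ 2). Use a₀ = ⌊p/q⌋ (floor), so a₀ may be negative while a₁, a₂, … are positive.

[-2; 4, 2, 3, 2, 2]

-307 = -2·173 + 39
173 = 4·39 + 17
39 = 2·17 + 5
17 = 3·5 + 2
5 = 2·2 + 1
2 = 2·1 + 0  (stop)
So -307/173 = [-2; 4, 2, 3, 2, 2].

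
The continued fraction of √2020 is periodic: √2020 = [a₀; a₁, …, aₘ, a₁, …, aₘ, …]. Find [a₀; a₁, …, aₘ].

a₀ = ⌊√2020⌋ = 44.
With m₀=0, d₀=1 and mₖ₊₁ = dₖaₖ − mₖ, dₖ₊₁ = (n − mₖ₊₁²)/dₖ, aₖ₊₁ = ⌊(a₀+mₖ₊₁)/dₖ₊₁⌋:
  k=1: m=44, d=84, a=1
  k=2: m=40, d=5, a=16
  k=3: m=40, d=84, a=1
  k=4: m=44, d=1, a=88
d=1 and a=2a₀=88 at k=4, so the next step gives (m, d) = (44, 84) again — its k=1 value — and the period has length 4.

[44; 1, 16, 1, 88]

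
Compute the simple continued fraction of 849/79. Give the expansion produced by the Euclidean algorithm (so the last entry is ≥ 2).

849 = 10·79 + 59
79 = 1·59 + 20
59 = 2·20 + 19
20 = 1·19 + 1
19 = 19·1 + 0  (stop)
So 849/79 = [10; 1, 2, 1, 19].

[10; 1, 2, 1, 19]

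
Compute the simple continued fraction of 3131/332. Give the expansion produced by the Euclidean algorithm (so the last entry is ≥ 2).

[9; 2, 3, 9, 5]

3131 = 9·332 + 143
332 = 2·143 + 46
143 = 3·46 + 5
46 = 9·5 + 1
5 = 5·1 + 0  (stop)
So 3131/332 = [9; 2, 3, 9, 5].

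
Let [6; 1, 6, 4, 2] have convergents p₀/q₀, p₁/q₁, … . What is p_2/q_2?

Using pₖ = aₖpₖ₋₁ + pₖ₋₂, qₖ = aₖqₖ₋₁ + qₖ₋₂ (with p₋₁=1, p₋₂=0, q₋₁=0, q₋₂=1):
  k=0: a=6, p=6, q=1
  k=1: a=1, p=7, q=1
  k=2: a=6, p=48, q=7

48/7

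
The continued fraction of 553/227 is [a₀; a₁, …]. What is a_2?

553 = 2·227 + 99   →  a_0 = 2
227 = 2·99 + 29   →  a_1 = 2
99 = 3·29 + 12   →  a_2 = 3

3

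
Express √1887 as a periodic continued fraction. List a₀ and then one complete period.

a₀ = ⌊√1887⌋ = 43.

[43; 2, 3, 1, 1, 1, 3, 2, 86]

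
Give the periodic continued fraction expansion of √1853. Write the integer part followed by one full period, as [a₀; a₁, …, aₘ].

[43; 21, 1, 1, 21, 86]

a₀ = ⌊√1853⌋ = 43.
With m₀=0, d₀=1 and mₖ₊₁ = dₖaₖ − mₖ, dₖ₊₁ = (n − mₖ₊₁²)/dₖ, aₖ₊₁ = ⌊(a₀+mₖ₊₁)/dₖ₊₁⌋:
  k=1: m=43, d=4, a=21
  k=2: m=41, d=43, a=1
  k=3: m=2, d=43, a=1
  k=4: m=41, d=4, a=21
  k=5: m=43, d=1, a=86
d=1 and a=2a₀=86 at k=5, so the next step gives (m, d) = (43, 4) again — its k=1 value — and the period has length 5.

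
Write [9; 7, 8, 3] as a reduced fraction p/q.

Fold from the inside: start with 3/1.
  8 + 1/3 = 25/3
  7 + 3/25 = 178/25
  9 + 25/178 = 1627/178

1627/178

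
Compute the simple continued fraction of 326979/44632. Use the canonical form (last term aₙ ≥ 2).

[7; 3, 15, 19, 2, 1, 16]

326979 = 7×44632 + 14555
44632 = 3×14555 + 967
14555 = 15×967 + 50
967 = 19×50 + 17
50 = 2×17 + 16
17 = 1×16 + 1
16 = 16×1 + 0  (stop)
So 326979/44632 = [7; 3, 15, 19, 2, 1, 16].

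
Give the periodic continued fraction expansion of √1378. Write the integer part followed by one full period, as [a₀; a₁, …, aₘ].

a₀ = ⌊√1378⌋ = 37.

[37; 8, 4, 4, 8, 74]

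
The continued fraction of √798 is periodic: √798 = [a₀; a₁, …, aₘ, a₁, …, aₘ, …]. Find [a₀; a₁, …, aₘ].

a₀ = ⌊√798⌋ = 28.
With m₀=0, d₀=1 and mₖ₊₁ = dₖaₖ − mₖ, dₖ₊₁ = (n − mₖ₊₁²)/dₖ, aₖ₊₁ = ⌊(a₀+mₖ₊₁)/dₖ₊₁⌋:
  k=1: m=28, d=14, a=4
  k=2: m=28, d=1, a=56
d=1 and a=2a₀=56 at k=2, so the next step gives (m, d) = (28, 14) again — its k=1 value — and the period has length 2.

[28; 4, 56]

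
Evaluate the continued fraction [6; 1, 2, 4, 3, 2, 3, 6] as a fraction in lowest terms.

14017/2095

Fold from the inside: start with 6/1.
  3 + 1/6 = 19/6
  2 + 6/19 = 44/19
  3 + 19/44 = 151/44
  4 + 44/151 = 648/151
  2 + 151/648 = 1447/648
  1 + 648/1447 = 2095/1447
  6 + 1447/2095 = 14017/2095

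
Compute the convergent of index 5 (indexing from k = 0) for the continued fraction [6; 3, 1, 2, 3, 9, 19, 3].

2157/344

Using pₖ = aₖpₖ₋₁ + pₖ₋₂, qₖ = aₖqₖ₋₁ + qₖ₋₂ (with p₋₁=1, p₋₂=0, q₋₁=0, q₋₂=1):
  k=0: a=6, p=6, q=1
  k=1: a=3, p=19, q=3
  k=2: a=1, p=25, q=4
  k=3: a=2, p=69, q=11
  k=4: a=3, p=232, q=37
  k=5: a=9, p=2157, q=344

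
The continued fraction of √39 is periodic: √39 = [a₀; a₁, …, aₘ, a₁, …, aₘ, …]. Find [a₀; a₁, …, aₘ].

a₀ = ⌊√39⌋ = 6.

[6; 4, 12]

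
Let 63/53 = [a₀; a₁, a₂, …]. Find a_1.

63 = 1·53 + 10   →  a_0 = 1
53 = 5·10 + 3   →  a_1 = 5

5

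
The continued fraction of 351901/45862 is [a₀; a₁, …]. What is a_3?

17

351901 = 7·45862 + 30867   →  a_0 = 7
45862 = 1·30867 + 14995   →  a_1 = 1
30867 = 2·14995 + 877   →  a_2 = 2
14995 = 17·877 + 86   →  a_3 = 17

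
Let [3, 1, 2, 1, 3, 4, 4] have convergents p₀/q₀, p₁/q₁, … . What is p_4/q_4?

56/15

Using pₖ = aₖpₖ₋₁ + pₖ₋₂, qₖ = aₖqₖ₋₁ + qₖ₋₂ (with p₋₁=1, p₋₂=0, q₋₁=0, q₋₂=1):
  k=0: a=3, p=3, q=1
  k=1: a=1, p=4, q=1
  k=2: a=2, p=11, q=3
  k=3: a=1, p=15, q=4
  k=4: a=3, p=56, q=15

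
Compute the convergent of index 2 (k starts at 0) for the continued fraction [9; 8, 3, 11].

Using pₖ = aₖpₖ₋₁ + pₖ₋₂, qₖ = aₖqₖ₋₁ + qₖ₋₂ (with p₋₁=1, p₋₂=0, q₋₁=0, q₋₂=1):
  k=0: a=9, p=9, q=1
  k=1: a=8, p=73, q=8
  k=2: a=3, p=228, q=25

228/25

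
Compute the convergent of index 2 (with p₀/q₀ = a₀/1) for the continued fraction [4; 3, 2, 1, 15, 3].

30/7

Using pₖ = aₖpₖ₋₁ + pₖ₋₂, qₖ = aₖqₖ₋₁ + qₖ₋₂ (with p₋₁=1, p₋₂=0, q₋₁=0, q₋₂=1):
  k=0: a=4, p=4, q=1
  k=1: a=3, p=13, q=3
  k=2: a=2, p=30, q=7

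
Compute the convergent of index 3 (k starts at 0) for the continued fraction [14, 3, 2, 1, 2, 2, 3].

143/10

Using pₖ = aₖpₖ₋₁ + pₖ₋₂, qₖ = aₖqₖ₋₁ + qₖ₋₂ (with p₋₁=1, p₋₂=0, q₋₁=0, q₋₂=1):
  k=0: a=14, p=14, q=1
  k=1: a=3, p=43, q=3
  k=2: a=2, p=100, q=7
  k=3: a=1, p=143, q=10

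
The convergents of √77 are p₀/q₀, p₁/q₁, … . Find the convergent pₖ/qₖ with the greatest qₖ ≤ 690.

5888/671

√77 = [8; 1, 3, 2, 3, 1, 16, …] (period length 6).
Convergents:
  p_0/q_0 = 8/1
  p_1/q_1 = 9/1
  p_2/q_2 = 35/4
  p_3/q_3 = 79/9
  p_4/q_4 = 272/31
  p_5/q_5 = 351/40
  p_6/q_6 = 5888/671
  p_7/q_7 = 6239/711
q_6 = 671 ≤ 690 < 711 = q_7, so the answer is 5888/671.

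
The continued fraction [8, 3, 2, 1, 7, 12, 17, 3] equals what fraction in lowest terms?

Fold from the inside: start with 3/1.
  17 + 1/3 = 52/3
  12 + 3/52 = 627/52
  7 + 52/627 = 4441/627
  1 + 627/4441 = 5068/4441
  2 + 4441/5068 = 14577/5068
  3 + 5068/14577 = 48799/14577
  8 + 14577/48799 = 404969/48799

404969/48799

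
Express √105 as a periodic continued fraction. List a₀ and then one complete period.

[10; 4, 20]

a₀ = ⌊√105⌋ = 10.
With m₀=0, d₀=1 and mₖ₊₁ = dₖaₖ − mₖ, dₖ₊₁ = (n − mₖ₊₁²)/dₖ, aₖ₊₁ = ⌊(a₀+mₖ₊₁)/dₖ₊₁⌋:
  k=1: m=10, d=5, a=4
  k=2: m=10, d=1, a=20
d=1 and a=2a₀=20 at k=2, so the next step gives (m, d) = (10, 5) again — its k=1 value — and the period has length 2.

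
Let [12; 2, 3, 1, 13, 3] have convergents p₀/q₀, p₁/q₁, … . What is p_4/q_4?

Using pₖ = aₖpₖ₋₁ + pₖ₋₂, qₖ = aₖqₖ₋₁ + qₖ₋₂ (with p₋₁=1, p₋₂=0, q₋₁=0, q₋₂=1):
  k=0: a=12, p=12, q=1
  k=1: a=2, p=25, q=2
  k=2: a=3, p=87, q=7
  k=3: a=1, p=112, q=9
  k=4: a=13, p=1543, q=124

1543/124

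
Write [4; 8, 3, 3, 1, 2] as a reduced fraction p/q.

Using pₖ = aₖpₖ₋₁ + pₖ₋₂ and qₖ = aₖqₖ₋₁ + qₖ₋₂:
  k=0: a=4, p=4, q=1
  k=1: a=8, p=33, q=8
  k=2: a=3, p=103, q=25
  k=3: a=3, p=342, q=83
  k=4: a=1, p=445, q=108
  k=5: a=2, p=1232, q=299

1232/299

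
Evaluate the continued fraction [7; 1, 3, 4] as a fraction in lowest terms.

132/17

Fold from the inside: start with 4/1.
  3 + 1/4 = 13/4
  1 + 4/13 = 17/13
  7 + 13/17 = 132/17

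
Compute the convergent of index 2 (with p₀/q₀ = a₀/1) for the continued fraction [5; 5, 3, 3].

83/16

Using pₖ = aₖpₖ₋₁ + pₖ₋₂, qₖ = aₖqₖ₋₁ + qₖ₋₂ (with p₋₁=1, p₋₂=0, q₋₁=0, q₋₂=1):
  k=0: a=5, p=5, q=1
  k=1: a=5, p=26, q=5
  k=2: a=3, p=83, q=16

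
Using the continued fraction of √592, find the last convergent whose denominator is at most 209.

√592 = [24; 3, 48, …] (period length 2).
Convergents:
  p_0/q_0 = 24/1
  p_1/q_1 = 73/3
  p_2/q_2 = 3528/145
  p_3/q_3 = 10657/438
q_2 = 145 ≤ 209 < 438 = q_3, so the answer is 3528/145.

3528/145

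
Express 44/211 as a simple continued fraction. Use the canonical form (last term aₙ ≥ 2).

[0; 4, 1, 3, 1, 8]

44 = 0×211 + 44
211 = 4×44 + 35
44 = 1×35 + 9
35 = 3×9 + 8
9 = 1×8 + 1
8 = 8×1 + 0  (stop)
So 44/211 = [0; 4, 1, 3, 1, 8].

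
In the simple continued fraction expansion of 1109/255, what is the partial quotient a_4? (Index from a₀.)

1109 = 4·255 + 89   →  a_0 = 4
255 = 2·89 + 77   →  a_1 = 2
89 = 1·77 + 12   →  a_2 = 1
77 = 6·12 + 5   →  a_3 = 6
12 = 2·5 + 2   →  a_4 = 2

2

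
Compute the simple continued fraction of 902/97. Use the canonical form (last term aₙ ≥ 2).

[9; 3, 2, 1, 9]

902 = 9·97 + 29
97 = 3·29 + 10
29 = 2·10 + 9
10 = 1·9 + 1
9 = 9·1 + 0  (stop)
So 902/97 = [9; 3, 2, 1, 9].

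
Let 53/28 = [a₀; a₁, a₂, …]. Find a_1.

1

53 = 1·28 + 25   →  a_0 = 1
28 = 1·25 + 3   →  a_1 = 1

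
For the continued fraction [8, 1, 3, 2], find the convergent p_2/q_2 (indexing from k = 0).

35/4

Using pₖ = aₖpₖ₋₁ + pₖ₋₂, qₖ = aₖqₖ₋₁ + qₖ₋₂ (with p₋₁=1, p₋₂=0, q₋₁=0, q₋₂=1):
  k=0: a=8, p=8, q=1
  k=1: a=1, p=9, q=1
  k=2: a=3, p=35, q=4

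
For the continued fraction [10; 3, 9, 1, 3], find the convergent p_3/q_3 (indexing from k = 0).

320/31

Using pₖ = aₖpₖ₋₁ + pₖ₋₂, qₖ = aₖqₖ₋₁ + qₖ₋₂ (with p₋₁=1, p₋₂=0, q₋₁=0, q₋₂=1):
  k=0: a=10, p=10, q=1
  k=1: a=3, p=31, q=3
  k=2: a=9, p=289, q=28
  k=3: a=1, p=320, q=31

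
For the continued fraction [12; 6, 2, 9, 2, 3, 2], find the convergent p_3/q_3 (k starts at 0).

1495/123

Using pₖ = aₖpₖ₋₁ + pₖ₋₂, qₖ = aₖqₖ₋₁ + qₖ₋₂ (with p₋₁=1, p₋₂=0, q₋₁=0, q₋₂=1):
  k=0: a=12, p=12, q=1
  k=1: a=6, p=73, q=6
  k=2: a=2, p=158, q=13
  k=3: a=9, p=1495, q=123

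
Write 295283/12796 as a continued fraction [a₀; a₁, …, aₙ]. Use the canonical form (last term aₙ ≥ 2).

[23; 13, 8, 17, 3, 2]

295283 = 23×12796 + 975
12796 = 13×975 + 121
975 = 8×121 + 7
121 = 17×7 + 2
7 = 3×2 + 1
2 = 2×1 + 0  (stop)
So 295283/12796 = [23; 13, 8, 17, 3, 2].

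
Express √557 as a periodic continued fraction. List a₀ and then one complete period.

a₀ = ⌊√557⌋ = 23.
With m₀=0, d₀=1 and mₖ₊₁ = dₖaₖ − mₖ, dₖ₊₁ = (n − mₖ₊₁²)/dₖ, aₖ₊₁ = ⌊(a₀+mₖ₊₁)/dₖ₊₁⌋:
  k=1: m=23, d=28, a=1
  k=2: m=5, d=19, a=1
  k=3: m=14, d=19, a=1
  k=4: m=5, d=28, a=1
  k=5: m=23, d=1, a=46
d=1 and a=2a₀=46 at k=5, so the next step gives (m, d) = (23, 28) again — its k=1 value — and the period has length 5.

[23; 1, 1, 1, 1, 46]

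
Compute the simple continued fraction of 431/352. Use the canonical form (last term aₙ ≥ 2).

[1; 4, 2, 5, 7]

431 = 1×352 + 79
352 = 4×79 + 36
79 = 2×36 + 7
36 = 5×7 + 1
7 = 7×1 + 0  (stop)
So 431/352 = [1; 4, 2, 5, 7].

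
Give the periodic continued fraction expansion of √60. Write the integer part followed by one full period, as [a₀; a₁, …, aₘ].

[7; 1, 2, 1, 14]

a₀ = ⌊√60⌋ = 7.
With m₀=0, d₀=1 and mₖ₊₁ = dₖaₖ − mₖ, dₖ₊₁ = (n − mₖ₊₁²)/dₖ, aₖ₊₁ = ⌊(a₀+mₖ₊₁)/dₖ₊₁⌋:
  k=1: m=7, d=11, a=1
  k=2: m=4, d=4, a=2
  k=3: m=4, d=11, a=1
  k=4: m=7, d=1, a=14
d=1 and a=2a₀=14 at k=4, so the next step gives (m, d) = (7, 11) again — its k=1 value — and the period has length 4.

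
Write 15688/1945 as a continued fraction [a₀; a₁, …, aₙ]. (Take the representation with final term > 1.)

15688 = 8·1945 + 128
1945 = 15·128 + 25
128 = 5·25 + 3
25 = 8·3 + 1
3 = 3·1 + 0  (stop)
So 15688/1945 = [8; 15, 5, 8, 3].

[8; 15, 5, 8, 3]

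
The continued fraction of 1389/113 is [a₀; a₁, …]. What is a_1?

3

1389 = 12·113 + 33   →  a_0 = 12
113 = 3·33 + 14   →  a_1 = 3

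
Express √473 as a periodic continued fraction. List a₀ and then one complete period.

[21; 1, 2, 1, 42]

a₀ = ⌊√473⌋ = 21.
With m₀=0, d₀=1 and mₖ₊₁ = dₖaₖ − mₖ, dₖ₊₁ = (n − mₖ₊₁²)/dₖ, aₖ₊₁ = ⌊(a₀+mₖ₊₁)/dₖ₊₁⌋:
  k=1: m=21, d=32, a=1
  k=2: m=11, d=11, a=2
  k=3: m=11, d=32, a=1
  k=4: m=21, d=1, a=42
d=1 and a=2a₀=42 at k=4, so the next step gives (m, d) = (21, 32) again — its k=1 value — and the period has length 4.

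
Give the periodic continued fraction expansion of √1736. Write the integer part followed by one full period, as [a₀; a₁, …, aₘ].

[41; 1, 1, 1, 82]

a₀ = ⌊√1736⌋ = 41.
With m₀=0, d₀=1 and mₖ₊₁ = dₖaₖ − mₖ, dₖ₊₁ = (n − mₖ₊₁²)/dₖ, aₖ₊₁ = ⌊(a₀+mₖ₊₁)/dₖ₊₁⌋:
  k=1: m=41, d=55, a=1
  k=2: m=14, d=28, a=1
  k=3: m=14, d=55, a=1
  k=4: m=41, d=1, a=82
d=1 and a=2a₀=82 at k=4, so the next step gives (m, d) = (41, 55) again — its k=1 value — and the period has length 4.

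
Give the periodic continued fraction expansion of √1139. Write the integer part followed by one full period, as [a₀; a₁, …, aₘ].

[33; 1, 2, 1, 66]

a₀ = ⌊√1139⌋ = 33.
With m₀=0, d₀=1 and mₖ₊₁ = dₖaₖ − mₖ, dₖ₊₁ = (n − mₖ₊₁²)/dₖ, aₖ₊₁ = ⌊(a₀+mₖ₊₁)/dₖ₊₁⌋:
  k=1: m=33, d=50, a=1
  k=2: m=17, d=17, a=2
  k=3: m=17, d=50, a=1
  k=4: m=33, d=1, a=66
d=1 and a=2a₀=66 at k=4, so the next step gives (m, d) = (33, 50) again — its k=1 value — and the period has length 4.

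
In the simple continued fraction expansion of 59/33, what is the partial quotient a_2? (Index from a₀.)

3

59 = 1·33 + 26   →  a_0 = 1
33 = 1·26 + 7   →  a_1 = 1
26 = 3·7 + 5   →  a_2 = 3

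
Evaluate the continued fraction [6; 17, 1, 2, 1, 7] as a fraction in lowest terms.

3331/550

Using pₖ = aₖpₖ₋₁ + pₖ₋₂ and qₖ = aₖqₖ₋₁ + qₖ₋₂:
  k=0: a=6, p=6, q=1
  k=1: a=17, p=103, q=17
  k=2: a=1, p=109, q=18
  k=3: a=2, p=321, q=53
  k=4: a=1, p=430, q=71
  k=5: a=7, p=3331, q=550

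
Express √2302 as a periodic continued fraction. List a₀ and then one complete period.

[47; 1, 46, 1, 94]

a₀ = ⌊√2302⌋ = 47.
With m₀=0, d₀=1 and mₖ₊₁ = dₖaₖ − mₖ, dₖ₊₁ = (n − mₖ₊₁²)/dₖ, aₖ₊₁ = ⌊(a₀+mₖ₊₁)/dₖ₊₁⌋:
  k=1: m=47, d=93, a=1
  k=2: m=46, d=2, a=46
  k=3: m=46, d=93, a=1
  k=4: m=47, d=1, a=94
d=1 and a=2a₀=94 at k=4, so the next step gives (m, d) = (47, 93) again — its k=1 value — and the period has length 4.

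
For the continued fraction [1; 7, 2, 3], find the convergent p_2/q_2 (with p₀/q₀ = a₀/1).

17/15

Using pₖ = aₖpₖ₋₁ + pₖ₋₂, qₖ = aₖqₖ₋₁ + qₖ₋₂ (with p₋₁=1, p₋₂=0, q₋₁=0, q₋₂=1):
  k=0: a=1, p=1, q=1
  k=1: a=7, p=8, q=7
  k=2: a=2, p=17, q=15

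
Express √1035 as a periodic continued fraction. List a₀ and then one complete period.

a₀ = ⌊√1035⌋ = 32.
With m₀=0, d₀=1 and mₖ₊₁ = dₖaₖ − mₖ, dₖ₊₁ = (n − mₖ₊₁²)/dₖ, aₖ₊₁ = ⌊(a₀+mₖ₊₁)/dₖ₊₁⌋:
  k=1: m=32, d=11, a=5
  k=2: m=23, d=46, a=1
  k=3: m=23, d=11, a=5
  k=4: m=32, d=1, a=64
d=1 and a=2a₀=64 at k=4, so the next step gives (m, d) = (32, 11) again — its k=1 value — and the period has length 4.

[32; 5, 1, 5, 64]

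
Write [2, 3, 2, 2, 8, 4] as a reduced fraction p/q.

1351/589

Using pₖ = aₖpₖ₋₁ + pₖ₋₂ and qₖ = aₖqₖ₋₁ + qₖ₋₂:
  k=0: a=2, p=2, q=1
  k=1: a=3, p=7, q=3
  k=2: a=2, p=16, q=7
  k=3: a=2, p=39, q=17
  k=4: a=8, p=328, q=143
  k=5: a=4, p=1351, q=589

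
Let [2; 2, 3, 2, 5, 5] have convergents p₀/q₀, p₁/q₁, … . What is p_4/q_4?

212/87

Using pₖ = aₖpₖ₋₁ + pₖ₋₂, qₖ = aₖqₖ₋₁ + qₖ₋₂ (with p₋₁=1, p₋₂=0, q₋₁=0, q₋₂=1):
  k=0: a=2, p=2, q=1
  k=1: a=2, p=5, q=2
  k=2: a=3, p=17, q=7
  k=3: a=2, p=39, q=16
  k=4: a=5, p=212, q=87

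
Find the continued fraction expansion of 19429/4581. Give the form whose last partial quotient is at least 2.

19429 = 4·4581 + 1105
4581 = 4·1105 + 161
1105 = 6·161 + 139
161 = 1·139 + 22
139 = 6·22 + 7
22 = 3·7 + 1
7 = 7·1 + 0  (stop)
So 19429/4581 = [4; 4, 6, 1, 6, 3, 7].

[4; 4, 6, 1, 6, 3, 7]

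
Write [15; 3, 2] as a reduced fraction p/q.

Fold from the inside: start with 2/1.
  3 + 1/2 = 7/2
  15 + 2/7 = 107/7

107/7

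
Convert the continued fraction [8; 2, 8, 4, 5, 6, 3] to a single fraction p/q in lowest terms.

60850/7183

Fold from the inside: start with 3/1.
  6 + 1/3 = 19/3
  5 + 3/19 = 98/19
  4 + 19/98 = 411/98
  8 + 98/411 = 3386/411
  2 + 411/3386 = 7183/3386
  8 + 3386/7183 = 60850/7183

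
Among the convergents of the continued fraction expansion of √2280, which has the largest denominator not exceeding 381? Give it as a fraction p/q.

18097/379

√2280 = [47; 1, 2, 1, 94, …] (period length 4).
Convergents:
  p_0/q_0 = 47/1
  p_1/q_1 = 48/1
  p_2/q_2 = 143/3
  p_3/q_3 = 191/4
  p_4/q_4 = 18097/379
  p_5/q_5 = 18288/383
q_4 = 379 ≤ 381 < 383 = q_5, so the answer is 18097/379.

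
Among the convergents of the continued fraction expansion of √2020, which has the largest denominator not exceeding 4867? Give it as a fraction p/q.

√2020 = [44; 1, 16, 1, 88, …] (period length 4).
Convergents:
  p_0/q_0 = 44/1
  p_1/q_1 = 45/1
  p_2/q_2 = 764/17
  p_3/q_3 = 809/18
  p_4/q_4 = 71956/1601
  p_5/q_5 = 72765/1619
  p_6/q_6 = 1236196/27505
q_5 = 1619 ≤ 4867 < 27505 = q_6, so the answer is 72765/1619.

72765/1619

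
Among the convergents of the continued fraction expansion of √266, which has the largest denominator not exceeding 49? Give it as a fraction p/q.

√266 = [16; 3, 4, 3, 32, …] (period length 4).
Convergents:
  p_0/q_0 = 16/1
  p_1/q_1 = 49/3
  p_2/q_2 = 212/13
  p_3/q_3 = 685/42
  p_4/q_4 = 22132/1357
q_3 = 42 ≤ 49 < 1357 = q_4, so the answer is 685/42.

685/42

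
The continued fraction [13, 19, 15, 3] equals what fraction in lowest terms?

Using pₖ = aₖpₖ₋₁ + pₖ₋₂ and qₖ = aₖqₖ₋₁ + qₖ₋₂:
  k=0: a=13, p=13, q=1
  k=1: a=19, p=248, q=19
  k=2: a=15, p=3733, q=286
  k=3: a=3, p=11447, q=877

11447/877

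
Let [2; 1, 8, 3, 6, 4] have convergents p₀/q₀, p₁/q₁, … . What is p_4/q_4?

Using pₖ = aₖpₖ₋₁ + pₖ₋₂, qₖ = aₖqₖ₋₁ + qₖ₋₂ (with p₋₁=1, p₋₂=0, q₋₁=0, q₋₂=1):
  k=0: a=2, p=2, q=1
  k=1: a=1, p=3, q=1
  k=2: a=8, p=26, q=9
  k=3: a=3, p=81, q=28
  k=4: a=6, p=512, q=177

512/177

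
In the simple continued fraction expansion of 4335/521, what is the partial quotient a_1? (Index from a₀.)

4335 = 8·521 + 167   →  a_0 = 8
521 = 3·167 + 20   →  a_1 = 3

3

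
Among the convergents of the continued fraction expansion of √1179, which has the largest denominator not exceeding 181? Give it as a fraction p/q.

√1179 = [34; 2, 1, 33, 1, 2, 68, …] (period length 6).
Convergents:
  p_0/q_0 = 34/1
  p_1/q_1 = 69/2
  p_2/q_2 = 103/3
  p_3/q_3 = 3468/101
  p_4/q_4 = 3571/104
  p_5/q_5 = 10610/309
q_4 = 104 ≤ 181 < 309 = q_5, so the answer is 3571/104.

3571/104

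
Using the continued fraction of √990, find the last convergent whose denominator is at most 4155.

110943/3526

√990 = [31; 2, 6, 2, 62, …] (period length 4).
Convergents:
  p_0/q_0 = 31/1
  p_1/q_1 = 63/2
  p_2/q_2 = 409/13
  p_3/q_3 = 881/28
  p_4/q_4 = 55031/1749
  p_5/q_5 = 110943/3526
  p_6/q_6 = 720689/22905
q_5 = 3526 ≤ 4155 < 22905 = q_6, so the answer is 110943/3526.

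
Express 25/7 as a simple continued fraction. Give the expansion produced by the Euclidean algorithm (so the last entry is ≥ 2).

[3; 1, 1, 3]

25 = 3×7 + 4
7 = 1×4 + 3
4 = 1×3 + 1
3 = 3×1 + 0  (stop)
So 25/7 = [3; 1, 1, 3].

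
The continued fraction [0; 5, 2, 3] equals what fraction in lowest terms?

Fold from the inside: start with 3/1.
  2 + 1/3 = 7/3
  5 + 3/7 = 38/7
  0 + 7/38 = 7/38

7/38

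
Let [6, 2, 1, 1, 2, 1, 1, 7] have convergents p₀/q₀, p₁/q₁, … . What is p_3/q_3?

32/5

Using pₖ = aₖpₖ₋₁ + pₖ₋₂, qₖ = aₖqₖ₋₁ + qₖ₋₂ (with p₋₁=1, p₋₂=0, q₋₁=0, q₋₂=1):
  k=0: a=6, p=6, q=1
  k=1: a=2, p=13, q=2
  k=2: a=1, p=19, q=3
  k=3: a=1, p=32, q=5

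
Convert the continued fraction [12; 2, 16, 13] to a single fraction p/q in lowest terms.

Using pₖ = aₖpₖ₋₁ + pₖ₋₂ and qₖ = aₖqₖ₋₁ + qₖ₋₂:
  k=0: a=12, p=12, q=1
  k=1: a=2, p=25, q=2
  k=2: a=16, p=412, q=33
  k=3: a=13, p=5381, q=431

5381/431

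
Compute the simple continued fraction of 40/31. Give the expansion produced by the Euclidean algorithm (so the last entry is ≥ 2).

[1; 3, 2, 4]

40 = 1*31 + 9
31 = 3*9 + 4
9 = 2*4 + 1
4 = 4*1 + 0  (stop)
So 40/31 = [1; 3, 2, 4].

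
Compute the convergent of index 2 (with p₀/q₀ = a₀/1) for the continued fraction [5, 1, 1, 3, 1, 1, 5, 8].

Using pₖ = aₖpₖ₋₁ + pₖ₋₂, qₖ = aₖqₖ₋₁ + qₖ₋₂ (with p₋₁=1, p₋₂=0, q₋₁=0, q₋₂=1):
  k=0: a=5, p=5, q=1
  k=1: a=1, p=6, q=1
  k=2: a=1, p=11, q=2

11/2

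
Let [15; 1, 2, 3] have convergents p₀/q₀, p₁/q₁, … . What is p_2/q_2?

Using pₖ = aₖpₖ₋₁ + pₖ₋₂, qₖ = aₖqₖ₋₁ + qₖ₋₂ (with p₋₁=1, p₋₂=0, q₋₁=0, q₋₂=1):
  k=0: a=15, p=15, q=1
  k=1: a=1, p=16, q=1
  k=2: a=2, p=47, q=3

47/3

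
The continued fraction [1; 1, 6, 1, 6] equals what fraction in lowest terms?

103/55

Using pₖ = aₖpₖ₋₁ + pₖ₋₂ and qₖ = aₖqₖ₋₁ + qₖ₋₂:
  k=0: a=1, p=1, q=1
  k=1: a=1, p=2, q=1
  k=2: a=6, p=13, q=7
  k=3: a=1, p=15, q=8
  k=4: a=6, p=103, q=55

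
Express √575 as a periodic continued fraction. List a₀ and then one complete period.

a₀ = ⌊√575⌋ = 23.
With m₀=0, d₀=1 and mₖ₊₁ = dₖaₖ − mₖ, dₖ₊₁ = (n − mₖ₊₁²)/dₖ, aₖ₊₁ = ⌊(a₀+mₖ₊₁)/dₖ₊₁⌋:
  k=1: m=23, d=46, a=1
  k=2: m=23, d=1, a=46
d=1 and a=2a₀=46 at k=2, so the next step gives (m, d) = (23, 46) again — its k=1 value — and the period has length 2.

[23; 1, 46]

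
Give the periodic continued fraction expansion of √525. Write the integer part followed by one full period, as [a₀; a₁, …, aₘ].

[22; 1, 10, 2, 10, 1, 44]

a₀ = ⌊√525⌋ = 22.
With m₀=0, d₀=1 and mₖ₊₁ = dₖaₖ − mₖ, dₖ₊₁ = (n − mₖ₊₁²)/dₖ, aₖ₊₁ = ⌊(a₀+mₖ₊₁)/dₖ₊₁⌋:
  k=1: m=22, d=41, a=1
  k=2: m=19, d=4, a=10
  k=3: m=21, d=21, a=2
  k=4: m=21, d=4, a=10
  k=5: m=19, d=41, a=1
  k=6: m=22, d=1, a=44
d=1 and a=2a₀=44 at k=6, so the next step gives (m, d) = (22, 41) again — its k=1 value — and the period has length 6.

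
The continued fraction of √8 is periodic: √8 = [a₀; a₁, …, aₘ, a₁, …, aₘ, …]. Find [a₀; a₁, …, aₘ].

[2; 1, 4]

a₀ = ⌊√8⌋ = 2.
With m₀=0, d₀=1 and mₖ₊₁ = dₖaₖ − mₖ, dₖ₊₁ = (n − mₖ₊₁²)/dₖ, aₖ₊₁ = ⌊(a₀+mₖ₊₁)/dₖ₊₁⌋:
  k=1: m=2, d=4, a=1
  k=2: m=2, d=1, a=4
d=1 and a=2a₀=4 at k=2, so the next step gives (m, d) = (2, 4) again — its k=1 value — and the period has length 2.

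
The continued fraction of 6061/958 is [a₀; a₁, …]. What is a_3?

6061 = 6·958 + 313   →  a_0 = 6
958 = 3·313 + 19   →  a_1 = 3
313 = 16·19 + 9   →  a_2 = 16
19 = 2·9 + 1   →  a_3 = 2

2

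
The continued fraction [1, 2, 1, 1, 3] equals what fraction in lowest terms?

25/18

Fold from the inside: start with 3/1.
  1 + 1/3 = 4/3
  1 + 3/4 = 7/4
  2 + 4/7 = 18/7
  1 + 7/18 = 25/18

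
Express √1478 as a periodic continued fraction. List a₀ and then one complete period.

a₀ = ⌊√1478⌋ = 38.
With m₀=0, d₀=1 and mₖ₊₁ = dₖaₖ − mₖ, dₖ₊₁ = (n − mₖ₊₁²)/dₖ, aₖ₊₁ = ⌊(a₀+mₖ₊₁)/dₖ₊₁⌋:
  k=1: m=38, d=34, a=2
  k=2: m=30, d=17, a=4
  k=3: m=38, d=2, a=38
  k=4: m=38, d=17, a=4
  k=5: m=30, d=34, a=2
  k=6: m=38, d=1, a=76
d=1 and a=2a₀=76 at k=6, so the next step gives (m, d) = (38, 34) again — its k=1 value — and the period has length 6.

[38; 2, 4, 38, 4, 2, 76]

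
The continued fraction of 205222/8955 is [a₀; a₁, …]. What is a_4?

19

205222 = 22·8955 + 8212   →  a_0 = 22
8955 = 1·8212 + 743   →  a_1 = 1
8212 = 11·743 + 39   →  a_2 = 11
743 = 19·39 + 2   →  a_3 = 19
39 = 19·2 + 1   →  a_4 = 19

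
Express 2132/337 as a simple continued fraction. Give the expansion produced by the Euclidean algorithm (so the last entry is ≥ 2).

2132 = 6·337 + 110
337 = 3·110 + 7
110 = 15·7 + 5
7 = 1·5 + 2
5 = 2·2 + 1
2 = 2·1 + 0  (stop)
So 2132/337 = [6; 3, 15, 1, 2, 2].

[6; 3, 15, 1, 2, 2]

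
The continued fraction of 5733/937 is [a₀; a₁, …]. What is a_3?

5733 = 6·937 + 111   →  a_0 = 6
937 = 8·111 + 49   →  a_1 = 8
111 = 2·49 + 13   →  a_2 = 2
49 = 3·13 + 10   →  a_3 = 3

3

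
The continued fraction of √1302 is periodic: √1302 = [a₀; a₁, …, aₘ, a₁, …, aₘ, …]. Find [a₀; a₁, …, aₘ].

[36; 12, 72]

a₀ = ⌊√1302⌋ = 36.
With m₀=0, d₀=1 and mₖ₊₁ = dₖaₖ − mₖ, dₖ₊₁ = (n − mₖ₊₁²)/dₖ, aₖ₊₁ = ⌊(a₀+mₖ₊₁)/dₖ₊₁⌋:
  k=1: m=36, d=6, a=12
  k=2: m=36, d=1, a=72
d=1 and a=2a₀=72 at k=2, so the next step gives (m, d) = (36, 6) again — its k=1 value — and the period has length 2.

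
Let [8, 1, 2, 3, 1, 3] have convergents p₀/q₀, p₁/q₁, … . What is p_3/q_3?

87/10

Using pₖ = aₖpₖ₋₁ + pₖ₋₂, qₖ = aₖqₖ₋₁ + qₖ₋₂ (with p₋₁=1, p₋₂=0, q₋₁=0, q₋₂=1):
  k=0: a=8, p=8, q=1
  k=1: a=1, p=9, q=1
  k=2: a=2, p=26, q=3
  k=3: a=3, p=87, q=10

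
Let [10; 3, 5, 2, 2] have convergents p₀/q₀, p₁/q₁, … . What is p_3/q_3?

361/35

Using pₖ = aₖpₖ₋₁ + pₖ₋₂, qₖ = aₖqₖ₋₁ + qₖ₋₂ (with p₋₁=1, p₋₂=0, q₋₁=0, q₋₂=1):
  k=0: a=10, p=10, q=1
  k=1: a=3, p=31, q=3
  k=2: a=5, p=165, q=16
  k=3: a=2, p=361, q=35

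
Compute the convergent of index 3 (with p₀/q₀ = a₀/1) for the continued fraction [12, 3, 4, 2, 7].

357/29

Using pₖ = aₖpₖ₋₁ + pₖ₋₂, qₖ = aₖqₖ₋₁ + qₖ₋₂ (with p₋₁=1, p₋₂=0, q₋₁=0, q₋₂=1):
  k=0: a=12, p=12, q=1
  k=1: a=3, p=37, q=3
  k=2: a=4, p=160, q=13
  k=3: a=2, p=357, q=29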